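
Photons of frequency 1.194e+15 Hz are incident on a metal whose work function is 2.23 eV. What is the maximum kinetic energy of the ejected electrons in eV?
2.7080 eV

Using Einstein's photoelectric equation: KE_max = hf - φ

First, calculate the photon energy:
E_photon = hf = (6.626×10⁻³⁴ J·s)(1.194e+15 Hz)
E_photon = 4.9380 eV

Then, the maximum kinetic energy:
KE_max = E_photon - φ = 4.9380 eV - 2.23 eV = 2.7080 eV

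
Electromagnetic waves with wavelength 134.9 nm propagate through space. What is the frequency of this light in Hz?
2.2223e+15 Hz

Using the wave equation: c = fλ

Solving for frequency:
f = c/λ = (3×10⁸ m/s) / (134.9×10⁻⁹ m)
f = 2.2223e+15 Hz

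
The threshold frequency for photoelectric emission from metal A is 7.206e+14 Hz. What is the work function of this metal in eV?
2.98 eV

At the threshold frequency, photon energy equals work function:
φ = hf₀

Calculating:
φ = (6.626×10⁻³⁴ J·s)(7.206e+14 Hz)
φ = 2.98 eV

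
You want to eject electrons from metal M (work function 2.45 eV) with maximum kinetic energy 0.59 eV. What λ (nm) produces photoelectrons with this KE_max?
407.84 nm

From Einstein's equation: KE_max = hc/λ - φ

Rearranging for λ:
hc/λ = KE_max + φ
λ = hc/(KE_max + φ)

Required photon energy:
E_photon = KE_max + φ = 0.59 + 2.45 = 3.04 eV

Required wavelength:
λ = hc/E_photon = (6.626×10⁻³⁴)(3×10⁸) / (3.04 × 1.602×10⁻¹⁹)
λ = 407.84 nm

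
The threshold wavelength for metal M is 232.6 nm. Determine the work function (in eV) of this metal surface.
5.33 eV

At the threshold wavelength, photon energy equals work function:
φ = hc/λ₀

Calculating:
φ = (6.626×10⁻³⁴ J·s)(3×10⁸ m/s) / (232.6×10⁻⁹ m)
φ = 5.33 eV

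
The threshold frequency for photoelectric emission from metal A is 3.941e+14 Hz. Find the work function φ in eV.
1.63 eV

At the threshold frequency, photon energy equals work function:
φ = hf₀

Calculating:
φ = (6.626×10⁻³⁴ J·s)(3.941e+14 Hz)
φ = 1.63 eV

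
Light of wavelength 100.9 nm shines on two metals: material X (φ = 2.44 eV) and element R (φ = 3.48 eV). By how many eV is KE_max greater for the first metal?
1.0400 eV

Using KE_max = hc/λ - φ for each metal:

Photon energy: E = hc/λ = 12.2878 eV

For material X (φ₁ = 2.44 eV):
KE₁ = E - φ₁ = 12.2878 - 2.44 = 9.8478 eV

For element R (φ₂ = 3.48 eV):
KE₂ = E - φ₂ = 12.2878 - 3.48 = 8.8078 eV

Difference:
ΔKE = KE₁ - KE₂ = 9.8478 - 8.8078 = 1.0400 eV

Note: The difference equals the difference in work functions: 3.48 - 2.44 = 1.04 eV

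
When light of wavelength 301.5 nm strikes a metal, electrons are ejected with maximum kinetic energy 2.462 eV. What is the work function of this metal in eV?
1.65 eV

From Einstein's photoelectric equation: KE_max = hf - φ = hc/λ - φ

Rearranging for φ:
φ = hc/λ - KE_max

Calculate photon energy:
E_photon = hc/λ = 4.1122 eV

Therefore:
φ = 4.1122 - 2.462 = 1.65 eV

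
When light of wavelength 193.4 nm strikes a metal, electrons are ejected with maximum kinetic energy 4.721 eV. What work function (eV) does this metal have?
1.69 eV

From Einstein's photoelectric equation: KE_max = hf - φ = hc/λ - φ

Rearranging for φ:
φ = hc/λ - KE_max

Calculate photon energy:
E_photon = hc/λ = 6.4108 eV

Therefore:
φ = 6.4108 - 4.721 = 1.69 eV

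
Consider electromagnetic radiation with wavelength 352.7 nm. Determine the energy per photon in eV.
3.5153 eV

Using E = hf = hc/λ:

E = hc/λ = (6.626×10⁻³⁴ J·s)(3×10⁸ m/s) / (352.7×10⁻⁹ m)
E = 3.5153 eV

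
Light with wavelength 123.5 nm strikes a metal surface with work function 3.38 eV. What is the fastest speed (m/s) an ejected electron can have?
1.5305e+06 m/s

First, find the maximum kinetic energy:
E_photon = hc/λ = 10.0392 eV
KE_max = E_photon - φ = 10.0392 - 3.38 = 6.6592 eV

Convert to Joules: KE_max = 6.6592 × 1.602×10⁻¹⁹ J = 1.0669e-18 J

Then use KE = ½mv² to find velocity:
v = √(2·KE/m) = √(2 × 1.0669e-18 J / 9.109e-31 kg)
v = 1.5305e+06 m/s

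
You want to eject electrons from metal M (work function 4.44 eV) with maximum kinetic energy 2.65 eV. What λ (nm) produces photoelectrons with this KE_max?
174.87 nm

From Einstein's equation: KE_max = hc/λ - φ

Rearranging for λ:
hc/λ = KE_max + φ
λ = hc/(KE_max + φ)

Required photon energy:
E_photon = KE_max + φ = 2.65 + 4.44 = 7.09 eV

Required wavelength:
λ = hc/E_photon = (6.626×10⁻³⁴)(3×10⁸) / (7.09 × 1.602×10⁻¹⁹)
λ = 174.87 nm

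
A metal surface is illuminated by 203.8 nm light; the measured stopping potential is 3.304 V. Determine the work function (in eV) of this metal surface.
2.78 eV

The stopping potential gives the maximum kinetic energy: KE_max = eV_s = 3.304 eV

From Einstein's photoelectric equation: KE_max = hc/λ - φ
Rearranging: φ = hc/λ - KE_max

Calculate photon energy:
E_photon = hc/λ = (6.626×10⁻³⁴ J·s)(3×10⁸ m/s) / (203.8×10⁻⁹ m) = 6.0836 eV

Therefore:
φ = 6.0836 - 3.304 = 2.78 eV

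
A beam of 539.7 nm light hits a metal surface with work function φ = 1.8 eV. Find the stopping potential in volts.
0.4973 V

The stopping potential V_s satisfies: eV_s = KE_max

First, find KE_max using Einstein's equation:
E_photon = hc/λ = 2.2973 eV
KE_max = E_photon - φ = 2.2973 - 1.8 = 0.4973 eV

Since eV_s = KE_max:
V_s = KE_max/e = 0.4973 V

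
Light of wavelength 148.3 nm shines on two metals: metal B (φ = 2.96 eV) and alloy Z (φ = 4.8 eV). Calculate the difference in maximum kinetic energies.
1.8400 eV

Using KE_max = hc/λ - φ for each metal:

Photon energy: E = hc/λ = 8.3604 eV

For metal B (φ₁ = 2.96 eV):
KE₁ = E - φ₁ = 8.3604 - 2.96 = 5.4004 eV

For alloy Z (φ₂ = 4.8 eV):
KE₂ = E - φ₂ = 8.3604 - 4.8 = 3.5604 eV

Difference:
ΔKE = KE₁ - KE₂ = 5.4004 - 3.5604 = 1.8400 eV

Note: The difference equals the difference in work functions: 4.8 - 2.96 = 1.84 eV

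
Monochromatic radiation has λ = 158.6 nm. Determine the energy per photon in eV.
7.8174 eV

Using E = hf = hc/λ:

E = hc/λ = (6.626×10⁻³⁴ J·s)(3×10⁸ m/s) / (158.6×10⁻⁹ m)
E = 7.8174 eV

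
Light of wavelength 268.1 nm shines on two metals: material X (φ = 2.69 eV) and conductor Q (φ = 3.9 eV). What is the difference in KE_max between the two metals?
1.2100 eV

Using KE_max = hc/λ - φ for each metal:

Photon energy: E = hc/λ = 4.6246 eV

For material X (φ₁ = 2.69 eV):
KE₁ = E - φ₁ = 4.6246 - 2.69 = 1.9346 eV

For conductor Q (φ₂ = 3.9 eV):
KE₂ = E - φ₂ = 4.6246 - 3.9 = 0.7246 eV

Difference:
ΔKE = KE₁ - KE₂ = 1.9346 - 0.7246 = 1.2100 eV

Note: The difference equals the difference in work functions: 3.9 - 2.69 = 1.21 eV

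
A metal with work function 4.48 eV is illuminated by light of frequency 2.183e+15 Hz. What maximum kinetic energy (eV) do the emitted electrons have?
4.5482 eV

Using Einstein's photoelectric equation: KE_max = hf - φ

First, calculate the photon energy:
E_photon = hf = (6.626×10⁻³⁴ J·s)(2.183e+15 Hz)
E_photon = 9.0282 eV

Then, the maximum kinetic energy:
KE_max = E_photon - φ = 9.0282 eV - 4.48 eV = 4.5482 eV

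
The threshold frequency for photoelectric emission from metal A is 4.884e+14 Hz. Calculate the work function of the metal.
2.02 eV

At the threshold frequency, photon energy equals work function:
φ = hf₀

Calculating:
φ = (6.626×10⁻³⁴ J·s)(4.884e+14 Hz)
φ = 2.02 eV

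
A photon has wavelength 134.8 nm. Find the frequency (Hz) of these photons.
2.2240e+15 Hz

Using the wave equation: c = fλ

Solving for frequency:
f = c/λ = (3×10⁸ m/s) / (134.8×10⁻⁹ m)
f = 2.2240e+15 Hz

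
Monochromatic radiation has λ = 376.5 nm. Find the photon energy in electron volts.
3.2931 eV

Using E = hf = hc/λ:

E = hc/λ = (6.626×10⁻³⁴ J·s)(3×10⁸ m/s) / (376.5×10⁻⁹ m)
E = 3.2931 eV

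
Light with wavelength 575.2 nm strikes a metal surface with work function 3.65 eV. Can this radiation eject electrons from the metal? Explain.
No

For photoemission, the photon energy must exceed the work function.

Photon energy: E = hc/λ = 2.1555 eV
Work function: φ = 3.65 eV

Since E_photon (2.1555 eV) < φ (3.65 eV), photoemission will NOT occur.
The threshold wavelength is λ₀ = hc/φ = 339.7 nm.
Since 575.2 nm > 339.7 nm, the photons lack sufficient energy.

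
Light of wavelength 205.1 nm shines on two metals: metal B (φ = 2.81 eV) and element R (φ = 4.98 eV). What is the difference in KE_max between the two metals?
2.1700 eV

Using KE_max = hc/λ - φ for each metal:

Photon energy: E = hc/λ = 6.0451 eV

For metal B (φ₁ = 2.81 eV):
KE₁ = E - φ₁ = 6.0451 - 2.81 = 3.2351 eV

For element R (φ₂ = 4.98 eV):
KE₂ = E - φ₂ = 6.0451 - 4.98 = 1.0651 eV

Difference:
ΔKE = KE₁ - KE₂ = 3.2351 - 1.0651 = 2.1700 eV

Note: The difference equals the difference in work functions: 4.98 - 2.81 = 2.17 eV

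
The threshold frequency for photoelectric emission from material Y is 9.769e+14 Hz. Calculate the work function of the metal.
4.04 eV

At the threshold frequency, photon energy equals work function:
φ = hf₀

Calculating:
φ = (6.626×10⁻³⁴ J·s)(9.769e+14 Hz)
φ = 4.04 eV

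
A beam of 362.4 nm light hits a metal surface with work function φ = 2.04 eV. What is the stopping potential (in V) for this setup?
1.3812 V

The stopping potential V_s satisfies: eV_s = KE_max

First, find KE_max using Einstein's equation:
E_photon = hc/λ = 3.4212 eV
KE_max = E_photon - φ = 3.4212 - 2.04 = 1.3812 eV

Since eV_s = KE_max:
V_s = KE_max/e = 1.3812 V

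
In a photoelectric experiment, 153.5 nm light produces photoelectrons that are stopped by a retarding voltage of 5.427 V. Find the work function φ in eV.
2.65 eV

The stopping potential gives the maximum kinetic energy: KE_max = eV_s = 5.427 eV

From Einstein's photoelectric equation: KE_max = hc/λ - φ
Rearranging: φ = hc/λ - KE_max

Calculate photon energy:
E_photon = hc/λ = (6.626×10⁻³⁴ J·s)(3×10⁸ m/s) / (153.5×10⁻⁹ m) = 8.0771 eV

Therefore:
φ = 8.0771 - 5.427 = 2.65 eV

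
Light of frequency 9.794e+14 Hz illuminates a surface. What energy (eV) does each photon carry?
4.0505 eV

Using E = hf:

E = hf = (6.626×10⁻³⁴ J·s)(9.794e+14 Hz)
E = 4.0505 eV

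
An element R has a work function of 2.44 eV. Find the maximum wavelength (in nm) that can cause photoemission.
508.13 nm

The threshold wavelength is when the photon energy equals the work function:
hc/λ₀ = φ

Solving for λ₀:
λ₀ = hc/φ = (6.626×10⁻³⁴ J·s)(3×10⁸ m/s) / (2.44 eV × 1.602×10⁻¹⁹ J/eV)
λ₀ = 508.13 nm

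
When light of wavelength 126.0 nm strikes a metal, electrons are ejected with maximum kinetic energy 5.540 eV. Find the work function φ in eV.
4.30 eV

From Einstein's photoelectric equation: KE_max = hf - φ = hc/λ - φ

Rearranging for φ:
φ = hc/λ - KE_max

Calculate photon energy:
E_photon = hc/λ = 9.8400 eV

Therefore:
φ = 9.8400 - 5.540 = 4.30 eV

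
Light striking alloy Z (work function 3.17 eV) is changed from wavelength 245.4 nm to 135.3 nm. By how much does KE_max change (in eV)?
4.1113 eV

Using Einstein's equation: KE_max = hc/λ - φ

For λ₁ = 245.4 nm:
KE₁ = hc/λ₁ - φ = 5.0523 - 3.17 = 1.8823 eV

For λ₂ = 135.3 nm:
KE₂ = hc/λ₂ - φ = 9.1637 - 3.17 = 5.9937 eV

Change in KE:
ΔKE = KE₂ - KE₁ = 5.9937 - 1.8823 = 4.1113 eV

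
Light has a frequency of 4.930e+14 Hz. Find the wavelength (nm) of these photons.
608.10 nm

Using the wave equation: c = fλ

Solving for wavelength:
λ = c/f = (3×10⁸ m/s) / (4.930e+14 Hz)
λ = 608.10 nm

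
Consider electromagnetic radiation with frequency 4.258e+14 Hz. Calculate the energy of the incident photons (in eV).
1.7610 eV

Using E = hf:

E = hf = (6.626×10⁻³⁴ J·s)(4.258e+14 Hz)
E = 1.7610 eV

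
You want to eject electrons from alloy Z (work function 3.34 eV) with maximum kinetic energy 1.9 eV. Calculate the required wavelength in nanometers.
236.61 nm

From Einstein's equation: KE_max = hc/λ - φ

Rearranging for λ:
hc/λ = KE_max + φ
λ = hc/(KE_max + φ)

Required photon energy:
E_photon = KE_max + φ = 1.9 + 3.34 = 5.24 eV

Required wavelength:
λ = hc/E_photon = (6.626×10⁻³⁴)(3×10⁸) / (5.24 × 1.602×10⁻¹⁹)
λ = 236.61 nm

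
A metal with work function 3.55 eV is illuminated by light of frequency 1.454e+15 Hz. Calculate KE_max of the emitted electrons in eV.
2.4633 eV

Using Einstein's photoelectric equation: KE_max = hf - φ

First, calculate the photon energy:
E_photon = hf = (6.626×10⁻³⁴ J·s)(1.454e+15 Hz)
E_photon = 6.0133 eV

Then, the maximum kinetic energy:
KE_max = E_photon - φ = 6.0133 eV - 3.55 eV = 2.4633 eV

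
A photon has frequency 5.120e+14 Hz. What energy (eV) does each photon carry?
2.1175 eV

Using E = hf:

E = hf = (6.626×10⁻³⁴ J·s)(5.120e+14 Hz)
E = 2.1175 eV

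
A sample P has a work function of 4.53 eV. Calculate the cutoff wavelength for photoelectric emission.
273.70 nm

The threshold wavelength is when the photon energy equals the work function:
hc/λ₀ = φ

Solving for λ₀:
λ₀ = hc/φ = (6.626×10⁻³⁴ J·s)(3×10⁸ m/s) / (4.53 eV × 1.602×10⁻¹⁹ J/eV)
λ₀ = 273.70 nm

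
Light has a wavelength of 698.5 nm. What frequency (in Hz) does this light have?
4.2919e+14 Hz

Using the wave equation: c = fλ

Solving for frequency:
f = c/λ = (3×10⁸ m/s) / (698.5×10⁻⁹ m)
f = 4.2919e+14 Hz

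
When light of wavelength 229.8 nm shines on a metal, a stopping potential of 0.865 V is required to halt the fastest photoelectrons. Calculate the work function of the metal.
4.53 eV

The stopping potential gives the maximum kinetic energy: KE_max = eV_s = 0.865 eV

From Einstein's photoelectric equation: KE_max = hc/λ - φ
Rearranging: φ = hc/λ - KE_max

Calculate photon energy:
E_photon = hc/λ = (6.626×10⁻³⁴ J·s)(3×10⁸ m/s) / (229.8×10⁻⁹ m) = 5.3953 eV

Therefore:
φ = 5.3953 - 0.865 = 4.53 eV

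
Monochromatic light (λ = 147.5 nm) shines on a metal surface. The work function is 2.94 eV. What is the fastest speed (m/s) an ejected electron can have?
1.3866e+06 m/s

First, find the maximum kinetic energy:
E_photon = hc/λ = 8.4057 eV
KE_max = E_photon - φ = 8.4057 - 2.94 = 5.4657 eV

Convert to Joules: KE_max = 5.4657 × 1.602×10⁻¹⁹ J = 8.7570e-19 J

Then use KE = ½mv² to find velocity:
v = √(2·KE/m) = √(2 × 8.7570e-19 J / 9.109e-31 kg)
v = 1.3866e+06 m/s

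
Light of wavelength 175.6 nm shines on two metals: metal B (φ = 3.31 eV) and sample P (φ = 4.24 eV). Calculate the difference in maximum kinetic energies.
0.9300 eV

Using KE_max = hc/λ - φ for each metal:

Photon energy: E = hc/λ = 7.0606 eV

For metal B (φ₁ = 3.31 eV):
KE₁ = E - φ₁ = 7.0606 - 3.31 = 3.7506 eV

For sample P (φ₂ = 4.24 eV):
KE₂ = E - φ₂ = 7.0606 - 4.24 = 2.8206 eV

Difference:
ΔKE = KE₁ - KE₂ = 3.7506 - 2.8206 = 0.9300 eV

Note: The difference equals the difference in work functions: 4.24 - 3.31 = 0.93 eV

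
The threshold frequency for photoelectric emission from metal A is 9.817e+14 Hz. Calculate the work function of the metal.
4.06 eV

At the threshold frequency, photon energy equals work function:
φ = hf₀

Calculating:
φ = (6.626×10⁻³⁴ J·s)(9.817e+14 Hz)
φ = 4.06 eV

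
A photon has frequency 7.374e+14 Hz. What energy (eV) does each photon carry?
3.0496 eV

Using E = hf:

E = hf = (6.626×10⁻³⁴ J·s)(7.374e+14 Hz)
E = 3.0496 eV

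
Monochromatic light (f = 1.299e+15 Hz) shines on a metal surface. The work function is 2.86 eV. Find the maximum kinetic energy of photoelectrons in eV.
2.5122 eV

Using Einstein's photoelectric equation: KE_max = hf - φ

First, calculate the photon energy:
E_photon = hf = (6.626×10⁻³⁴ J·s)(1.299e+15 Hz)
E_photon = 5.3722 eV

Then, the maximum kinetic energy:
KE_max = E_photon - φ = 5.3722 eV - 2.86 eV = 2.5122 eV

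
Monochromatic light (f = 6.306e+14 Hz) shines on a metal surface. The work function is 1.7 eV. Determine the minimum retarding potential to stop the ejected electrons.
0.9080 V

The stopping potential V_s satisfies: eV_s = KE_max

First, find KE_max using Einstein's equation:
E_photon = hf = (6.626×10⁻³⁴ J·s)(6.306e+14 Hz) = 2.6080 eV
KE_max = E_photon - φ = 2.6080 - 1.7 = 0.9080 eV

Since eV_s = KE_max:
V_s = KE_max/e = 0.9080 V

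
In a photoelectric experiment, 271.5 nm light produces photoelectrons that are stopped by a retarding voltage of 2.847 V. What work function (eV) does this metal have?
1.72 eV

The stopping potential gives the maximum kinetic energy: KE_max = eV_s = 2.847 eV

From Einstein's photoelectric equation: KE_max = hc/λ - φ
Rearranging: φ = hc/λ - KE_max

Calculate photon energy:
E_photon = hc/λ = (6.626×10⁻³⁴ J·s)(3×10⁸ m/s) / (271.5×10⁻⁹ m) = 4.5666 eV

Therefore:
φ = 4.5666 - 2.847 = 1.72 eV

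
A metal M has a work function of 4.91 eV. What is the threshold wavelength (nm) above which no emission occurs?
252.51 nm

The threshold wavelength is when the photon energy equals the work function:
hc/λ₀ = φ

Solving for λ₀:
λ₀ = hc/φ = (6.626×10⁻³⁴ J·s)(3×10⁸ m/s) / (4.91 eV × 1.602×10⁻¹⁹ J/eV)
λ₀ = 252.51 nm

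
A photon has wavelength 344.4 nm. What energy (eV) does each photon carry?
3.6000 eV

Using E = hf = hc/λ:

E = hc/λ = (6.626×10⁻³⁴ J·s)(3×10⁸ m/s) / (344.4×10⁻⁹ m)
E = 3.6000 eV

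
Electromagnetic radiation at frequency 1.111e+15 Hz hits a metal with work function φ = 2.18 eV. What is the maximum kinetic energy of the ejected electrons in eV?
2.4147 eV

Using Einstein's photoelectric equation: KE_max = hf - φ

First, calculate the photon energy:
E_photon = hf = (6.626×10⁻³⁴ J·s)(1.111e+15 Hz)
E_photon = 4.5947 eV

Then, the maximum kinetic energy:
KE_max = E_photon - φ = 4.5947 eV - 2.18 eV = 2.4147 eV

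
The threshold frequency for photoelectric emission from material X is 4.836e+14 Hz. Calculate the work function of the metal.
2.00 eV

At the threshold frequency, photon energy equals work function:
φ = hf₀

Calculating:
φ = (6.626×10⁻³⁴ J·s)(4.836e+14 Hz)
φ = 2.00 eV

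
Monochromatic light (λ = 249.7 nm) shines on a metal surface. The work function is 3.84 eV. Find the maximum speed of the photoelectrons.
6.2917e+05 m/s

First, find the maximum kinetic energy:
E_photon = hc/λ = 4.9653 eV
KE_max = E_photon - φ = 4.9653 - 3.84 = 1.1253 eV

Convert to Joules: KE_max = 1.1253 × 1.602×10⁻¹⁹ J = 1.8030e-19 J

Then use KE = ½mv² to find velocity:
v = √(2·KE/m) = √(2 × 1.8030e-19 J / 9.109e-31 kg)
v = 6.2917e+05 m/s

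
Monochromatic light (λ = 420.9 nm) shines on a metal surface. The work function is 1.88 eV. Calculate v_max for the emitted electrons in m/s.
6.1227e+05 m/s

First, find the maximum kinetic energy:
E_photon = hc/λ = 2.9457 eV
KE_max = E_photon - φ = 2.9457 - 1.88 = 1.0657 eV

Convert to Joules: KE_max = 1.0657 × 1.602×10⁻¹⁹ J = 1.7074e-19 J

Then use KE = ½mv² to find velocity:
v = √(2·KE/m) = √(2 × 1.7074e-19 J / 9.109e-31 kg)
v = 6.1227e+05 m/s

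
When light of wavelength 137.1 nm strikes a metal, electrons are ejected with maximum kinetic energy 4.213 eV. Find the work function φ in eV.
4.83 eV

From Einstein's photoelectric equation: KE_max = hf - φ = hc/λ - φ

Rearranging for φ:
φ = hc/λ - KE_max

Calculate photon energy:
E_photon = hc/λ = 9.0433 eV

Therefore:
φ = 9.0433 - 4.213 = 4.83 eV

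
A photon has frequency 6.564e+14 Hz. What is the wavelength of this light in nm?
456.72 nm

Using the wave equation: c = fλ

Solving for wavelength:
λ = c/f = (3×10⁸ m/s) / (6.564e+14 Hz)
λ = 456.72 nm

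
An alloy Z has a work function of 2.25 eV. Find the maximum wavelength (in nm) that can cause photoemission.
551.04 nm

The threshold wavelength is when the photon energy equals the work function:
hc/λ₀ = φ

Solving for λ₀:
λ₀ = hc/φ = (6.626×10⁻³⁴ J·s)(3×10⁸ m/s) / (2.25 eV × 1.602×10⁻¹⁹ J/eV)
λ₀ = 551.04 nm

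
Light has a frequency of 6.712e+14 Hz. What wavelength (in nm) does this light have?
446.65 nm

Using the wave equation: c = fλ

Solving for wavelength:
λ = c/f = (3×10⁸ m/s) / (6.712e+14 Hz)
λ = 446.65 nm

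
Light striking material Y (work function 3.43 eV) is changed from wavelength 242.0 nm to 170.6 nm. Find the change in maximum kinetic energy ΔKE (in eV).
2.1442 eV

Using Einstein's equation: KE_max = hc/λ - φ

For λ₁ = 242.0 nm:
KE₁ = hc/λ₁ - φ = 5.1233 - 3.43 = 1.6933 eV

For λ₂ = 170.6 nm:
KE₂ = hc/λ₂ - φ = 7.2675 - 3.43 = 3.8375 eV

Change in KE:
ΔKE = KE₂ - KE₁ = 3.8375 - 1.6933 = 2.1442 eV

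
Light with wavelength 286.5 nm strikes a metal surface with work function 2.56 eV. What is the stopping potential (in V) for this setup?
1.7675 V

The stopping potential V_s satisfies: eV_s = KE_max

First, find KE_max using Einstein's equation:
E_photon = hc/λ = 4.3275 eV
KE_max = E_photon - φ = 4.3275 - 2.56 = 1.7675 eV

Since eV_s = KE_max:
V_s = KE_max/e = 1.7675 V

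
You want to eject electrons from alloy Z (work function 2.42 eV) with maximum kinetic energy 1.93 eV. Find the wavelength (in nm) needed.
285.02 nm

From Einstein's equation: KE_max = hc/λ - φ

Rearranging for λ:
hc/λ = KE_max + φ
λ = hc/(KE_max + φ)

Required photon energy:
E_photon = KE_max + φ = 1.93 + 2.42 = 4.35 eV

Required wavelength:
λ = hc/E_photon = (6.626×10⁻³⁴)(3×10⁸) / (4.35 × 1.602×10⁻¹⁹)
λ = 285.02 nm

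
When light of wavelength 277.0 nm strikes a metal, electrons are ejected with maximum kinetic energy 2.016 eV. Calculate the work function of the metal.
2.46 eV

From Einstein's photoelectric equation: KE_max = hf - φ = hc/λ - φ

Rearranging for φ:
φ = hc/λ - KE_max

Calculate photon energy:
E_photon = hc/λ = 4.4760 eV

Therefore:
φ = 4.4760 - 2.016 = 2.46 eV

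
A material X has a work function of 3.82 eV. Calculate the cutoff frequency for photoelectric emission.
9.2367e+14 Hz

The threshold frequency is when the photon energy equals the work function:
hf₀ = φ

Solving for f₀:
f₀ = φ/h = (3.82 eV × 1.602×10⁻¹⁹ J/eV) / (6.626×10⁻³⁴ J·s)
f₀ = 9.2367e+14 Hz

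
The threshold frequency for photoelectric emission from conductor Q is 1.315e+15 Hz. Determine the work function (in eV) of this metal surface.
5.44 eV

At the threshold frequency, photon energy equals work function:
φ = hf₀

Calculating:
φ = (6.626×10⁻³⁴ J·s)(1.315e+15 Hz)
φ = 5.44 eV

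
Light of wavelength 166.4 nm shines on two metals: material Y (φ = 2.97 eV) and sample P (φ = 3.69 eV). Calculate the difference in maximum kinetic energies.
0.7200 eV

Using KE_max = hc/λ - φ for each metal:

Photon energy: E = hc/λ = 7.4510 eV

For material Y (φ₁ = 2.97 eV):
KE₁ = E - φ₁ = 7.4510 - 2.97 = 4.4810 eV

For sample P (φ₂ = 3.69 eV):
KE₂ = E - φ₂ = 7.4510 - 3.69 = 3.7610 eV

Difference:
ΔKE = KE₁ - KE₂ = 4.4810 - 3.7610 = 0.7200 eV

Note: The difference equals the difference in work functions: 3.69 - 2.97 = 0.72 eV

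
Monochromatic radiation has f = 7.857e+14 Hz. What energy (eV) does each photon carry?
3.2494 eV

Using E = hf:

E = hf = (6.626×10⁻³⁴ J·s)(7.857e+14 Hz)
E = 3.2494 eV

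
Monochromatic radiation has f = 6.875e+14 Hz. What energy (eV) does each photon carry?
2.8433 eV

Using E = hf:

E = hf = (6.626×10⁻³⁴ J·s)(6.875e+14 Hz)
E = 2.8433 eV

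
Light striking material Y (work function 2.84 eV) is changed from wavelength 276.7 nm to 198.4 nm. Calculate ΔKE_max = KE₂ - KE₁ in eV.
1.7684 eV

Using Einstein's equation: KE_max = hc/λ - φ

For λ₁ = 276.7 nm:
KE₁ = hc/λ₁ - φ = 4.4808 - 2.84 = 1.6408 eV

For λ₂ = 198.4 nm:
KE₂ = hc/λ₂ - φ = 6.2492 - 2.84 = 3.4092 eV

Change in KE:
ΔKE = KE₂ - KE₁ = 3.4092 - 1.6408 = 1.7684 eV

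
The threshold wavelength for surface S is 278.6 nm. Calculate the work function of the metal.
4.45 eV

At the threshold wavelength, photon energy equals work function:
φ = hc/λ₀

Calculating:
φ = (6.626×10⁻³⁴ J·s)(3×10⁸ m/s) / (278.6×10⁻⁹ m)
φ = 4.45 eV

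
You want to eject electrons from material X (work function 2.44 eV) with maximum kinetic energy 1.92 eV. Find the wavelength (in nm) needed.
284.37 nm

From Einstein's equation: KE_max = hc/λ - φ

Rearranging for λ:
hc/λ = KE_max + φ
λ = hc/(KE_max + φ)

Required photon energy:
E_photon = KE_max + φ = 1.92 + 2.44 = 4.36 eV

Required wavelength:
λ = hc/E_photon = (6.626×10⁻³⁴)(3×10⁸) / (4.36 × 1.602×10⁻¹⁹)
λ = 284.37 nm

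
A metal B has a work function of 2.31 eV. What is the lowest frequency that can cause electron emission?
5.5856e+14 Hz

The threshold frequency is when the photon energy equals the work function:
hf₀ = φ

Solving for f₀:
f₀ = φ/h = (2.31 eV × 1.602×10⁻¹⁹ J/eV) / (6.626×10⁻³⁴ J·s)
f₀ = 5.5856e+14 Hz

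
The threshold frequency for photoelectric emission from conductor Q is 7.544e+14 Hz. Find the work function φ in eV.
3.12 eV

At the threshold frequency, photon energy equals work function:
φ = hf₀

Calculating:
φ = (6.626×10⁻³⁴ J·s)(7.544e+14 Hz)
φ = 3.12 eV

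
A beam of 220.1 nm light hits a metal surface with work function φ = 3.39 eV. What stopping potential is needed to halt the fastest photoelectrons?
2.2431 V

The stopping potential V_s satisfies: eV_s = KE_max

First, find KE_max using Einstein's equation:
E_photon = hc/λ = 5.6331 eV
KE_max = E_photon - φ = 5.6331 - 3.39 = 2.2431 eV

Since eV_s = KE_max:
V_s = KE_max/e = 2.2431 V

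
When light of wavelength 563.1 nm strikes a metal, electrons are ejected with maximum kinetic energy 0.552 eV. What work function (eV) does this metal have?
1.65 eV

From Einstein's photoelectric equation: KE_max = hf - φ = hc/λ - φ

Rearranging for φ:
φ = hc/λ - KE_max

Calculate photon energy:
E_photon = hc/λ = 2.2018 eV

Therefore:
φ = 2.2018 - 0.552 = 1.65 eV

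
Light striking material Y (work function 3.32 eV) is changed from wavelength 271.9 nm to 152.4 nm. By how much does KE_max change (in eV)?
3.5755 eV

Using Einstein's equation: KE_max = hc/λ - φ

For λ₁ = 271.9 nm:
KE₁ = hc/λ₁ - φ = 4.5599 - 3.32 = 1.2399 eV

For λ₂ = 152.4 nm:
KE₂ = hc/λ₂ - φ = 8.1354 - 3.32 = 4.8154 eV

Change in KE:
ΔKE = KE₂ - KE₁ = 4.8154 - 1.2399 = 3.5755 eV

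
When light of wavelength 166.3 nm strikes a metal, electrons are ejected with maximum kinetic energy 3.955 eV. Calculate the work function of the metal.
3.50 eV

From Einstein's photoelectric equation: KE_max = hf - φ = hc/λ - φ

Rearranging for φ:
φ = hc/λ - KE_max

Calculate photon energy:
E_photon = hc/λ = 7.4555 eV

Therefore:
φ = 7.4555 - 3.955 = 3.50 eV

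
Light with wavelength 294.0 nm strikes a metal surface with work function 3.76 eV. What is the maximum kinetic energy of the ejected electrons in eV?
0.4571 eV

Using Einstein's photoelectric equation: KE_max = hf - φ = hc/λ - φ

First, calculate the photon energy:
E_photon = hc/λ = (6.626×10⁻³⁴ J·s)(3×10⁸ m/s) / (294.0×10⁻⁹ m)
E_photon = 4.2171 eV

Then, the maximum kinetic energy:
KE_max = E_photon - φ = 4.2171 eV - 3.76 eV = 0.4571 eV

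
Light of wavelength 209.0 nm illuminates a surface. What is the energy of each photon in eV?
5.9323 eV

Using E = hf = hc/λ:

E = hc/λ = (6.626×10⁻³⁴ J·s)(3×10⁸ m/s) / (209.0×10⁻⁹ m)
E = 5.9323 eV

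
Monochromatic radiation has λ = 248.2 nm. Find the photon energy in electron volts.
4.9953 eV

Using E = hf = hc/λ:

E = hc/λ = (6.626×10⁻³⁴ J·s)(3×10⁸ m/s) / (248.2×10⁻⁹ m)
E = 4.9953 eV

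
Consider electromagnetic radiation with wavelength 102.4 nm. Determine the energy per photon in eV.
12.1078 eV

Using E = hf = hc/λ:

E = hc/λ = (6.626×10⁻³⁴ J·s)(3×10⁸ m/s) / (102.4×10⁻⁹ m)
E = 12.1078 eV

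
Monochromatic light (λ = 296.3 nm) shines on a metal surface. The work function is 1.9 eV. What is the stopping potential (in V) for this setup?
2.2844 V

The stopping potential V_s satisfies: eV_s = KE_max

First, find KE_max using Einstein's equation:
E_photon = hc/λ = 4.1844 eV
KE_max = E_photon - φ = 4.1844 - 1.9 = 2.2844 eV

Since eV_s = KE_max:
V_s = KE_max/e = 2.2844 V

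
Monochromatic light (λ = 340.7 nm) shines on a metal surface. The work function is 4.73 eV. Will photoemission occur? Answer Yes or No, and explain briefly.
No

For photoemission, the photon energy must exceed the work function.

Photon energy: E = hc/λ = 3.6391 eV
Work function: φ = 4.73 eV

Since E_photon (3.6391 eV) < φ (4.73 eV), photoemission will NOT occur.
The threshold wavelength is λ₀ = hc/φ = 262.1 nm.
Since 340.7 nm > 262.1 nm, the photons lack sufficient energy.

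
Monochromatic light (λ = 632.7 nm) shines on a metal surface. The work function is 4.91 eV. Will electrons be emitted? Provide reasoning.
No

For photoemission, the photon energy must exceed the work function.

Photon energy: E = hc/λ = 1.9596 eV
Work function: φ = 4.91 eV

Since E_photon (1.9596 eV) < φ (4.91 eV), photoemission will NOT occur.
The threshold wavelength is λ₀ = hc/φ = 252.5 nm.
Since 632.7 nm > 252.5 nm, the photons lack sufficient energy.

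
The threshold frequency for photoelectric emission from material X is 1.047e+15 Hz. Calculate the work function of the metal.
4.33 eV

At the threshold frequency, photon energy equals work function:
φ = hf₀

Calculating:
φ = (6.626×10⁻³⁴ J·s)(1.047e+15 Hz)
φ = 4.33 eV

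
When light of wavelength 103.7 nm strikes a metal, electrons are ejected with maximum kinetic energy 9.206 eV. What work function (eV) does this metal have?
2.75 eV

From Einstein's photoelectric equation: KE_max = hf - φ = hc/λ - φ

Rearranging for φ:
φ = hc/λ - KE_max

Calculate photon energy:
E_photon = hc/λ = 11.9560 eV

Therefore:
φ = 11.9560 - 9.206 = 2.75 eV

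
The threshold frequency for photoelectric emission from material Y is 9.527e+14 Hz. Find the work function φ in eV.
3.94 eV

At the threshold frequency, photon energy equals work function:
φ = hf₀

Calculating:
φ = (6.626×10⁻³⁴ J·s)(9.527e+14 Hz)
φ = 3.94 eV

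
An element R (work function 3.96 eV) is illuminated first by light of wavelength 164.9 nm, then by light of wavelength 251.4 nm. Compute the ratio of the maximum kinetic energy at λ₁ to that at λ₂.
3.6622

Using Einstein's equation: KE_max = hc/λ - φ

For λ₁ = 164.9 nm:
E₁ = hc/λ₁ = 7.5188 eV
KE₁ = E₁ - φ = 7.5188 - 3.96 = 3.5588 eV

For λ₂ = 251.4 nm:
E₂ = hc/λ₂ = 4.9318 eV
KE₂ = E₂ - φ = 4.9318 - 3.96 = 0.9718 eV

Ratio: KE₁/KE₂ = 3.5588/0.9718 = 3.6622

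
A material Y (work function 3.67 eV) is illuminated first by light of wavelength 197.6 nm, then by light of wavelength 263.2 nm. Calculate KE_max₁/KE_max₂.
2.5028

Using Einstein's equation: KE_max = hc/λ - φ

For λ₁ = 197.6 nm:
E₁ = hc/λ₁ = 6.2745 eV
KE₁ = E₁ - φ = 6.2745 - 3.67 = 2.6045 eV

For λ₂ = 263.2 nm:
E₂ = hc/λ₂ = 4.7106 eV
KE₂ = E₂ - φ = 4.7106 - 3.67 = 1.0406 eV

Ratio: KE₁/KE₂ = 2.6045/1.0406 = 2.5028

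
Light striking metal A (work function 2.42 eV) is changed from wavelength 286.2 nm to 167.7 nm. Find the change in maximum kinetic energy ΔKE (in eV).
3.0611 eV

Using Einstein's equation: KE_max = hc/λ - φ

For λ₁ = 286.2 nm:
KE₁ = hc/λ₁ - φ = 4.3321 - 2.42 = 1.9121 eV

For λ₂ = 167.7 nm:
KE₂ = hc/λ₂ - φ = 7.3932 - 2.42 = 4.9732 eV

Change in KE:
ΔKE = KE₂ - KE₁ = 4.9732 - 1.9121 = 3.0611 eV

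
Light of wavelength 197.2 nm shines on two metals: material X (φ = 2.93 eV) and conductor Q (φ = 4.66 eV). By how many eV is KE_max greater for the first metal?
1.7300 eV

Using KE_max = hc/λ - φ for each metal:

Photon energy: E = hc/λ = 6.2872 eV

For material X (φ₁ = 2.93 eV):
KE₁ = E - φ₁ = 6.2872 - 2.93 = 3.3572 eV

For conductor Q (φ₂ = 4.66 eV):
KE₂ = E - φ₂ = 6.2872 - 4.66 = 1.6272 eV

Difference:
ΔKE = KE₁ - KE₂ = 3.3572 - 1.6272 = 1.7300 eV

Note: The difference equals the difference in work functions: 4.66 - 2.93 = 1.73 eV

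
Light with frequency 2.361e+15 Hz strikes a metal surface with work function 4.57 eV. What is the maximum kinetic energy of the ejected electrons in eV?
5.1943 eV

Using Einstein's photoelectric equation: KE_max = hf - φ

First, calculate the photon energy:
E_photon = hf = (6.626×10⁻³⁴ J·s)(2.361e+15 Hz)
E_photon = 9.7643 eV

Then, the maximum kinetic energy:
KE_max = E_photon - φ = 9.7643 eV - 4.57 eV = 5.1943 eV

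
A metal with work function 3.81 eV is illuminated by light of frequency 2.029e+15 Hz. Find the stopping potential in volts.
4.5813 V

The stopping potential V_s satisfies: eV_s = KE_max

First, find KE_max using Einstein's equation:
E_photon = hf = (6.626×10⁻³⁴ J·s)(2.029e+15 Hz) = 8.3913 eV
KE_max = E_photon - φ = 8.3913 - 3.81 = 4.5813 eV

Since eV_s = KE_max:
V_s = KE_max/e = 4.5813 V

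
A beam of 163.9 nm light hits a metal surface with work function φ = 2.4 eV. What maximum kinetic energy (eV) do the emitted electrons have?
5.1646 eV

Using Einstein's photoelectric equation: KE_max = hf - φ = hc/λ - φ

First, calculate the photon energy:
E_photon = hc/λ = (6.626×10⁻³⁴ J·s)(3×10⁸ m/s) / (163.9×10⁻⁹ m)
E_photon = 7.5646 eV

Then, the maximum kinetic energy:
KE_max = E_photon - φ = 7.5646 eV - 2.4 eV = 5.1646 eV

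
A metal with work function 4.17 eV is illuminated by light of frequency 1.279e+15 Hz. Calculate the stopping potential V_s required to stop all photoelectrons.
1.1195 V

The stopping potential V_s satisfies: eV_s = KE_max

First, find KE_max using Einstein's equation:
E_photon = hf = (6.626×10⁻³⁴ J·s)(1.279e+15 Hz) = 5.2895 eV
KE_max = E_photon - φ = 5.2895 - 4.17 = 1.1195 eV

Since eV_s = KE_max:
V_s = KE_max/e = 1.1195 V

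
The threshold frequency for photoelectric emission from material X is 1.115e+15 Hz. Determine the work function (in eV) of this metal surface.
4.61 eV

At the threshold frequency, photon energy equals work function:
φ = hf₀

Calculating:
φ = (6.626×10⁻³⁴ J·s)(1.115e+15 Hz)
φ = 4.61 eV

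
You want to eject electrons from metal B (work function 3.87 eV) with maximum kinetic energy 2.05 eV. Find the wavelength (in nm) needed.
209.43 nm

From Einstein's equation: KE_max = hc/λ - φ

Rearranging for λ:
hc/λ = KE_max + φ
λ = hc/(KE_max + φ)

Required photon energy:
E_photon = KE_max + φ = 2.05 + 3.87 = 5.92 eV

Required wavelength:
λ = hc/E_photon = (6.626×10⁻³⁴)(3×10⁸) / (5.92 × 1.602×10⁻¹⁹)
λ = 209.43 nm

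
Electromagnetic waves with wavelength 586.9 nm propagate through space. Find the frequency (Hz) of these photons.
5.1081e+14 Hz

Using the wave equation: c = fλ

Solving for frequency:
f = c/λ = (3×10⁸ m/s) / (586.9×10⁻⁹ m)
f = 5.1081e+14 Hz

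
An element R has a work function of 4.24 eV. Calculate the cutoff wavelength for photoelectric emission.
292.42 nm

The threshold wavelength is when the photon energy equals the work function:
hc/λ₀ = φ

Solving for λ₀:
λ₀ = hc/φ = (6.626×10⁻³⁴ J·s)(3×10⁸ m/s) / (4.24 eV × 1.602×10⁻¹⁹ J/eV)
λ₀ = 292.42 nm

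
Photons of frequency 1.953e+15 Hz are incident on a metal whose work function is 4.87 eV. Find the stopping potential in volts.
3.2070 V

The stopping potential V_s satisfies: eV_s = KE_max

First, find KE_max using Einstein's equation:
E_photon = hf = (6.626×10⁻³⁴ J·s)(1.953e+15 Hz) = 8.0770 eV
KE_max = E_photon - φ = 8.0770 - 4.87 = 3.2070 eV

Since eV_s = KE_max:
V_s = KE_max/e = 3.2070 V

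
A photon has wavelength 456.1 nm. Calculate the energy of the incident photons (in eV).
2.7184 eV

Using E = hf = hc/λ:

E = hc/λ = (6.626×10⁻³⁴ J·s)(3×10⁸ m/s) / (456.1×10⁻⁹ m)
E = 2.7184 eV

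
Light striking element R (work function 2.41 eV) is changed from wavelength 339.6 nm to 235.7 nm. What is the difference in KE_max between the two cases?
1.6094 eV

Using Einstein's equation: KE_max = hc/λ - φ

For λ₁ = 339.6 nm:
KE₁ = hc/λ₁ - φ = 3.6509 - 2.41 = 1.2409 eV

For λ₂ = 235.7 nm:
KE₂ = hc/λ₂ - φ = 5.2603 - 2.41 = 2.8503 eV

Change in KE:
ΔKE = KE₂ - KE₁ = 2.8503 - 1.2409 = 1.6094 eV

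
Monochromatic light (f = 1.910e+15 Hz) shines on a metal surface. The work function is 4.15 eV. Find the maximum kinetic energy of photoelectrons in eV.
3.7491 eV

Using Einstein's photoelectric equation: KE_max = hf - φ

First, calculate the photon energy:
E_photon = hf = (6.626×10⁻³⁴ J·s)(1.910e+15 Hz)
E_photon = 7.8991 eV

Then, the maximum kinetic energy:
KE_max = E_photon - φ = 7.8991 eV - 4.15 eV = 3.7491 eV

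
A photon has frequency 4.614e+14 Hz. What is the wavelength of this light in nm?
649.75 nm

Using the wave equation: c = fλ

Solving for wavelength:
λ = c/f = (3×10⁸ m/s) / (4.614e+14 Hz)
λ = 649.75 nm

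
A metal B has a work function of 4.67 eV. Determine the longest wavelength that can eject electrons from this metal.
265.49 nm

The threshold wavelength is when the photon energy equals the work function:
hc/λ₀ = φ

Solving for λ₀:
λ₀ = hc/φ = (6.626×10⁻³⁴ J·s)(3×10⁸ m/s) / (4.67 eV × 1.602×10⁻¹⁹ J/eV)
λ₀ = 265.49 nm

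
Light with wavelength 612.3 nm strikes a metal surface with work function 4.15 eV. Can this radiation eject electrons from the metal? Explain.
No

For photoemission, the photon energy must exceed the work function.

Photon energy: E = hc/λ = 2.0249 eV
Work function: φ = 4.15 eV

Since E_photon (2.0249 eV) < φ (4.15 eV), photoemission will NOT occur.
The threshold wavelength is λ₀ = hc/φ = 298.8 nm.
Since 612.3 nm > 298.8 nm, the photons lack sufficient energy.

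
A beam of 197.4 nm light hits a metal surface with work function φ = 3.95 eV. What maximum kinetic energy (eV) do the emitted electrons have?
2.3309 eV

Using Einstein's photoelectric equation: KE_max = hf - φ = hc/λ - φ

First, calculate the photon energy:
E_photon = hc/λ = (6.626×10⁻³⁴ J·s)(3×10⁸ m/s) / (197.4×10⁻⁹ m)
E_photon = 6.2809 eV

Then, the maximum kinetic energy:
KE_max = E_photon - φ = 6.2809 eV - 3.95 eV = 2.3309 eV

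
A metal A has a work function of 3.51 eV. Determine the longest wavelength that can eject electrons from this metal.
353.23 nm

The threshold wavelength is when the photon energy equals the work function:
hc/λ₀ = φ

Solving for λ₀:
λ₀ = hc/φ = (6.626×10⁻³⁴ J·s)(3×10⁸ m/s) / (3.51 eV × 1.602×10⁻¹⁹ J/eV)
λ₀ = 353.23 nm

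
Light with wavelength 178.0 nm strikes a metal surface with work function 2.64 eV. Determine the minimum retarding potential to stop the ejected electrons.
4.3254 V

The stopping potential V_s satisfies: eV_s = KE_max

First, find KE_max using Einstein's equation:
E_photon = hc/λ = 6.9654 eV
KE_max = E_photon - φ = 6.9654 - 2.64 = 4.3254 eV

Since eV_s = KE_max:
V_s = KE_max/e = 4.3254 V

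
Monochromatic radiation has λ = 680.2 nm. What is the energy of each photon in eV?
1.8228 eV

Using E = hf = hc/λ:

E = hc/λ = (6.626×10⁻³⁴ J·s)(3×10⁸ m/s) / (680.2×10⁻⁹ m)
E = 1.8228 eV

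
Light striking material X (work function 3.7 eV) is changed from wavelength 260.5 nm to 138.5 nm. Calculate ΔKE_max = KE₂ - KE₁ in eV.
4.1925 eV

Using Einstein's equation: KE_max = hc/λ - φ

For λ₁ = 260.5 nm:
KE₁ = hc/λ₁ - φ = 4.7595 - 3.7 = 1.0595 eV

For λ₂ = 138.5 nm:
KE₂ = hc/λ₂ - φ = 8.9519 - 3.7 = 5.2519 eV

Change in KE:
ΔKE = KE₂ - KE₁ = 5.2519 - 1.0595 = 4.1925 eV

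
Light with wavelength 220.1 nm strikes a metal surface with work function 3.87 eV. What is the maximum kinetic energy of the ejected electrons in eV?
1.7631 eV

Using Einstein's photoelectric equation: KE_max = hf - φ = hc/λ - φ

First, calculate the photon energy:
E_photon = hc/λ = (6.626×10⁻³⁴ J·s)(3×10⁸ m/s) / (220.1×10⁻⁹ m)
E_photon = 5.6331 eV

Then, the maximum kinetic energy:
KE_max = E_photon - φ = 5.6331 eV - 3.87 eV = 1.7631 eV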